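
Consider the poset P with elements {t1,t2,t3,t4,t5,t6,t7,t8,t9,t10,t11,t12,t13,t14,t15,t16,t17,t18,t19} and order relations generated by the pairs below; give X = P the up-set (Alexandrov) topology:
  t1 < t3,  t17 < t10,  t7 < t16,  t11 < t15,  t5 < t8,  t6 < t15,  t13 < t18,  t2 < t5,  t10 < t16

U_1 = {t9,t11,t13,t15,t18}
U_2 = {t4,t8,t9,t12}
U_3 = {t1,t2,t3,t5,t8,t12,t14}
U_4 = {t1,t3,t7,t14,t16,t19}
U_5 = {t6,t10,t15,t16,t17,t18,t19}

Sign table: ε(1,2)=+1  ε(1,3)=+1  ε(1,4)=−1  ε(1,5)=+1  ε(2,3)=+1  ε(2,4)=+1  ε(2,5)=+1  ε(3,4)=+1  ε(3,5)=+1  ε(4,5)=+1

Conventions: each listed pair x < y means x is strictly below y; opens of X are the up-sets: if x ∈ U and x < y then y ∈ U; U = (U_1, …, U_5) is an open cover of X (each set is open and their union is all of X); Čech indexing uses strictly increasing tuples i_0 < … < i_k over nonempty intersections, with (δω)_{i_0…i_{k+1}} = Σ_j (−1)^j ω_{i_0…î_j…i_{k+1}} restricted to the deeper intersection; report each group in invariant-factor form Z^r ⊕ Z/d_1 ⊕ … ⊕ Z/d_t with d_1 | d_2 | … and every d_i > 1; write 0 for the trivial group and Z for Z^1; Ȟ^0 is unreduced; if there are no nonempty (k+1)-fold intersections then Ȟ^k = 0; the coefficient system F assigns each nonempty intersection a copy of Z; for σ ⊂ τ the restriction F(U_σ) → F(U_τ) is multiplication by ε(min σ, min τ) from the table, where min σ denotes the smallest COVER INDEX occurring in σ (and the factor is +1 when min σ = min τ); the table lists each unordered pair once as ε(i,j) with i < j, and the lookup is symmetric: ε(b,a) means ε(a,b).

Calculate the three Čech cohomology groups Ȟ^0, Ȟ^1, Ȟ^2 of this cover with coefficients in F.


nerve simplices:
  U12={t9} U15={t15,t18} U23={t8,t12} U34={t1,t3,t14} U45={t16,t19}
C dims 5,5; δ0: rk 4, SNF 1^4
degree 0: 5−4−0 = 1 → Ȟ^0 ≅ Z
degree 1: 5−0−4 = 1 → Ȟ^1 ≅ Z
degree 2: 0−0−0 = 0 → Ȟ^2 ≅ 0

Ȟ^0 = Z,  Ȟ^1 = Z,  Ȟ^2 = 0


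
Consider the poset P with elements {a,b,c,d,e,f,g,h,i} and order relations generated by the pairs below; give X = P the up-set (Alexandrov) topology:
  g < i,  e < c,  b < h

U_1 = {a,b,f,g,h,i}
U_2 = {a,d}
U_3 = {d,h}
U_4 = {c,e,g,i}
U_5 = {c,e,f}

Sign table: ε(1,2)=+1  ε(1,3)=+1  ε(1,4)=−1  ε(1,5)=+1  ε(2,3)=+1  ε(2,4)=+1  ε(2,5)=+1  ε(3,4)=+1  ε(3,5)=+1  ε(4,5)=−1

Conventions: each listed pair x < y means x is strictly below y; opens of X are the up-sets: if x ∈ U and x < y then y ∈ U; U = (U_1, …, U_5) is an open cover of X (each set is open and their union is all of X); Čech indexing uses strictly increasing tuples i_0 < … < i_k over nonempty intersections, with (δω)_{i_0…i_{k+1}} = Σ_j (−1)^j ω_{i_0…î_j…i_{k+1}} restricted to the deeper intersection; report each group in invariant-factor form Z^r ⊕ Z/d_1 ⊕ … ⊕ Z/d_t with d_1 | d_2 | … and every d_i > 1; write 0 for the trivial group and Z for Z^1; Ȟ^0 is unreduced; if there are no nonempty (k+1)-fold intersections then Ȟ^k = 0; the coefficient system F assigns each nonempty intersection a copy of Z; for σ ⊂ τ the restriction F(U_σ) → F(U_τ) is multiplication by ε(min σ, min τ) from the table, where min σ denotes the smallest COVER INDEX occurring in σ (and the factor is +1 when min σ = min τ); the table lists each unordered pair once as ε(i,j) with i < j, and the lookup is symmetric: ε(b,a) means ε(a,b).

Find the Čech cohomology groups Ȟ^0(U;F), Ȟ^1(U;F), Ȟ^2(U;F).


cover nerve:
  U12={a} U13={h} U14={g,i} U15={f} U23={d} U45={c,e}
C dims 5,6; δ0: rk 4, SNF 1^4
Ȟ^0: (5−4)−0=1 ⇒ Z
Ȟ^1: (6−0)−4=2 ⇒ Z^2
Ȟ^2: (0−0)−0=0 ⇒ 0

Ȟ^0 = Z; Ȟ^1 = Z^2; Ȟ^2 = 0


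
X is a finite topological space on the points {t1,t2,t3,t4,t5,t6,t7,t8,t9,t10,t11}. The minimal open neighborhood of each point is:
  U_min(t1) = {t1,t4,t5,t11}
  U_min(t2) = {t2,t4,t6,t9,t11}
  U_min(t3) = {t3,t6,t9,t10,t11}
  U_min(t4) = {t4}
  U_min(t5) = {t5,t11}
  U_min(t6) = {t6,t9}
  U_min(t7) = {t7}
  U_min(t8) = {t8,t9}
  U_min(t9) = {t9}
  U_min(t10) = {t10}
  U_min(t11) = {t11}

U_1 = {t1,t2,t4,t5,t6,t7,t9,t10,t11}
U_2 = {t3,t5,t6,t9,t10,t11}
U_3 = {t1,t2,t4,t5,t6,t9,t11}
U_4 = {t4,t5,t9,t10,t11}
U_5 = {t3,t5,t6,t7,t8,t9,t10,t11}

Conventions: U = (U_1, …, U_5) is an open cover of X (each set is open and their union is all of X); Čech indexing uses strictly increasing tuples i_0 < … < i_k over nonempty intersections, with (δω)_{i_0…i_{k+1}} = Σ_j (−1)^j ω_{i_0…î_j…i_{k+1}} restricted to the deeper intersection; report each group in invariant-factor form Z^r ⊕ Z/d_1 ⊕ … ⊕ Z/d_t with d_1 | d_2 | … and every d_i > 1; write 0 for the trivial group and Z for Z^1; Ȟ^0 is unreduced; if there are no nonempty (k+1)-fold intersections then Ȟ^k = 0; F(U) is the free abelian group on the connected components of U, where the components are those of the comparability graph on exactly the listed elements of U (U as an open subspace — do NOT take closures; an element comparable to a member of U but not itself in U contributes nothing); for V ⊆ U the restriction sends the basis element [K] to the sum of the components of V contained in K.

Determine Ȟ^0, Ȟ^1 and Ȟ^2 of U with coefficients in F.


nonempty intersections:
  U12={t5,t6,t9,t10,t11} U13={t1,t2,t4,t5,t6,t9,t11} U14={t4,t5,t9,t10,t11} U15={t5,t6,t7,t9,t10,t11} U23={t5,t6,t9,t11} U24={t5,t9,t10,t11} U25={t3,t5,t6,t9,t10,t11} U34={t4,t5,t9,t11} U35={t5,t6,t9,t11} U45={t5,t9,t10,t11}
  U123={t5,t6,t9,t11} U124={t5,t9,t10,t11} U125={t5,t6,t9,t10,t11} U134={t4,t5,t9,t11} U135={t5,t6,t9,t11} U145={t5,t9,t10,t11} U234={t5,t9,t11} U235={t5,t6,t9,t11} U245={t5,t9,t10,t11} U345={t5,t9,t11}
  U1234={t5,t9,t11} U1235={t5,t6,t9,t11} U1245={t5,t9,t10,t11} U1345={t5,t9,t11} U2345={t5,t9,t11}
  U12345={t5,t9,t11}
components per intersection:
  U1: {t1,t2,t4,t5,t6,t9,t11} {t7} {t10}
  U2: {t3,t5,t6,t9,t10,t11}
  U3: {t1,t2,t4,t5,t6,t9,t11}
  U4: {t4} {t5,t11} {t9} {t10}
  U5: {t3,t5,t6,t8,t9,t10,t11} {t7}
  U12: {t5,t11} {t6,t9} {t10}
  U13: {t1,t2,t4,t5,t6,t9,t11}
  U14: {t4} {t5,t11} {t9} {t10}
  U15: {t5,t11} {t6,t9} {t7} {t10}
  U23: {t5,t11} {t6,t9}
  U24: {t5,t11} {t9} {t10}
  U25: {t3,t5,t6,t9,t10,t11}
  U34: {t4} {t5,t11} {t9}
  U35: {t5,t11} {t6,t9}
  U45: {t5,t11} {t9} {t10}
  U123: {t5,t11} {t6,t9}
  U124: {t5,t11} {t9} {t10}
  U125: {t5,t11} {t6,t9} {t10}
  U134: {t4} {t5,t11} {t9}
  U135: {t5,t11} {t6,t9}
  U145: {t5,t11} {t9} {t10}
  U234: {t5,t11} {t9}
  U235: {t5,t11} {t6,t9}
  U245: {t5,t11} {t9} {t10}
  U345: {t5,t11} {t9}
  U1234: {t5,t11} {t9}
  U1235: {t5,t11} {t6,t9}
  U1245: {t5,t11} {t9} {t10}
  U1345: {t5,t11} {t9}
  U2345: {t5,t11} {t9}
  U12345: {t5,t11} {t9}
C dims 11,26,25,11; δ0: rk 9, SNF 1^9; δ1: rk 16, SNF 1^16; δ2: rk 9, SNF 1^9
Ȟ^0: (11−9)−0=2 ⇒ Z^2
Ȟ^1: (26−16)−9=1 ⇒ Z
Ȟ^2: (25−9)−16=0 ⇒ 0

Ȟ^0 = Z^2,  Ȟ^1 = Z,  Ȟ^2 = 0


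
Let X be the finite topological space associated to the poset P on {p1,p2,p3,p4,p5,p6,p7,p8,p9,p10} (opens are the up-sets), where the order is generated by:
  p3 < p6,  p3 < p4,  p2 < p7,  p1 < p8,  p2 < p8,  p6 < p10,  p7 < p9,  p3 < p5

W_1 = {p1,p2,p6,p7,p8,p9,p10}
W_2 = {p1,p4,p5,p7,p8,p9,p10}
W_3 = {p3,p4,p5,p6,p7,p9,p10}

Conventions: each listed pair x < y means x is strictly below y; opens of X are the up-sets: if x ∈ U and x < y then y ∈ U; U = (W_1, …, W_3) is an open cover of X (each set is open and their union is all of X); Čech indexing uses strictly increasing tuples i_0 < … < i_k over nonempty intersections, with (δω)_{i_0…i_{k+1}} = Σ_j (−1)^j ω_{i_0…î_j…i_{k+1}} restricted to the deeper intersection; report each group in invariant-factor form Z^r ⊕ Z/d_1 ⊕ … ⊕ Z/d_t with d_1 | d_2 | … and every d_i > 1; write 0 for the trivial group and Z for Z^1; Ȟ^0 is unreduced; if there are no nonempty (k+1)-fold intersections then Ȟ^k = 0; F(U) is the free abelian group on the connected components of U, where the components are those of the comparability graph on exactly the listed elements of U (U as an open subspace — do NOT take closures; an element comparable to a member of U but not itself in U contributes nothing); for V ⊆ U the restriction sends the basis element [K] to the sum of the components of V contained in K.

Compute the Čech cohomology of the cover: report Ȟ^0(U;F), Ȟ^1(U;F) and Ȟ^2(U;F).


nerve of the cover:
  W12={p1,p7,p8,p9,p10} W13={p6,p7,p9,p10} W23={p4,p5,p7,p9,p10}
  W123={p7,p9,p10}
components per intersection:
  W1: {p1,p2,p7,p8,p9} {p6,p10}
  W2: {p1,p8} {p4} {p5} {p7,p9} {p10}
  W3: {p3,p4,p5,p6,p10} {p7,p9}
  W12: {p1,p8} {p7,p9} {p10}
  W13: {p6,p10} {p7,p9}
  W23: {p4} {p5} {p7,p9} {p10}
  W123: {p7,p9} {p10}
C dims 9,9,2; δ0: rk 7, SNF 1^7; δ1: rk 2, SNF 1^2
Ȟ^0 = (9 − 7) − 0 = 2, so Ȟ^0 ≅ Z^2
Ȟ^1 = (9 − 2) − 7 = 0, so Ȟ^1 ≅ 0
Ȟ^2 = (2 − 0) − 2 = 0, so Ȟ^2 ≅ 0

Ȟ^0 = Z^2,  Ȟ^1 = 0,  Ȟ^2 = 0


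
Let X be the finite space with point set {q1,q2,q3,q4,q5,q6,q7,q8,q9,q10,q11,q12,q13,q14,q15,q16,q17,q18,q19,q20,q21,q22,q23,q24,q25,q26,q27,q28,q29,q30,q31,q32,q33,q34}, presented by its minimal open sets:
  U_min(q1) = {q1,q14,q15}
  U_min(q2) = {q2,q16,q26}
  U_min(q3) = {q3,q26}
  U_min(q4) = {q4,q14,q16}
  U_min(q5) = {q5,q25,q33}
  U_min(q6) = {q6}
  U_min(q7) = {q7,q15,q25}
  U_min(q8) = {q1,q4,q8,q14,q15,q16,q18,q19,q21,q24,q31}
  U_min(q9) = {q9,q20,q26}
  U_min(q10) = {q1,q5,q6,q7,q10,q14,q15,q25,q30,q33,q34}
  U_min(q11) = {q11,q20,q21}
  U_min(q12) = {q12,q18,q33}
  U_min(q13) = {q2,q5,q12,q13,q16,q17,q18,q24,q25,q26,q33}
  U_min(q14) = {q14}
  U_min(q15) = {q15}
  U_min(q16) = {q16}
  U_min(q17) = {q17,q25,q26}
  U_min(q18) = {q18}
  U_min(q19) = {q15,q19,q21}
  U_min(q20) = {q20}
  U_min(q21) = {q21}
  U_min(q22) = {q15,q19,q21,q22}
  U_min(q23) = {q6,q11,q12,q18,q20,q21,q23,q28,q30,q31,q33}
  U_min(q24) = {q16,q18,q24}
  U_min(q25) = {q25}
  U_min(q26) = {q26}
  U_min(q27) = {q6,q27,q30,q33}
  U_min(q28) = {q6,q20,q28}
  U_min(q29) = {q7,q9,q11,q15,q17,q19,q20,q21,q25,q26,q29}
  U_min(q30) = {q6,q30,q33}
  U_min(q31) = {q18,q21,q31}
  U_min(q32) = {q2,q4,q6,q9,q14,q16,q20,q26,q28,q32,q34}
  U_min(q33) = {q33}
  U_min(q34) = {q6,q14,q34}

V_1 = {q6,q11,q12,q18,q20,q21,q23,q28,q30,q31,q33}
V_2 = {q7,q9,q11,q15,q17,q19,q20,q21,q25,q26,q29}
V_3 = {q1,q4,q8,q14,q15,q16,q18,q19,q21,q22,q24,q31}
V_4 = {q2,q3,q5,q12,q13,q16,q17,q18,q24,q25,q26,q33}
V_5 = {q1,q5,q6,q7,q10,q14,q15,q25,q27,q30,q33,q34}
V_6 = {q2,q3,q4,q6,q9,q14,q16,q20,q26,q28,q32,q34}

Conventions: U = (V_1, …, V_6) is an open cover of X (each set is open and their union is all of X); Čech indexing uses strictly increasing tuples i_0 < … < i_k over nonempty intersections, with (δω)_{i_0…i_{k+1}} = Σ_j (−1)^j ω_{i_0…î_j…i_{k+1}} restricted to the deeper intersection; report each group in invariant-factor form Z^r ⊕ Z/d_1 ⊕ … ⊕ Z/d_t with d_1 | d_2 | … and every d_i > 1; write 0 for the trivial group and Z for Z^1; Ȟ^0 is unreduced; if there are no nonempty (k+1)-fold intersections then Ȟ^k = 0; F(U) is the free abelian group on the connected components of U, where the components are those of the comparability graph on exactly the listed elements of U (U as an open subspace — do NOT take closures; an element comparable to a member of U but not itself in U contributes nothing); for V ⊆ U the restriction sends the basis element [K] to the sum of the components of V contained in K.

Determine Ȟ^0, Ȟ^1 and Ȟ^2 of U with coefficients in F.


intersection data:
  V12={q11,q20,q21} V13={q18,q21,q31} V14={q12,q18,q33} V15={q6,q30,q33} V16={q6,q20,q28} V23={q15,q19,q21} V24={q17,q25,q26} V25={q7,q15,q25} V26={q9,q20,q26} V34={q16,q18,q24} V35={q1,q14,q15} V36={q4,q14,q16} V45={q5,q25,q33} V46={q2,q3,q16,q26} V56={q6,q14,q34}
  V123={q21} V126={q20} V134={q18} V145={q33} V156={q6} V235={q15} V245={q25} V246={q26} V346={q16} V356={q14}
components per intersection:
  V1: {q6,q11,q12,q18,q20,q21,q23,q28,q30,q31,q33}
  V2: {q7,q9,q11,q15,q17,q19,q20,q21,q25,q26,q29}
  V3: {q1,q4,q8,q14,q15,q16,q18,q19,q21,q22,q24,q31}
  V4: {q2,q3,q5,q12,q13,q16,q17,q18,q24,q25,q26,q33}
  V5: {q1,q5,q6,q7,q10,q14,q15,q25,q27,q30,q33,q34}
  V6: {q2,q3,q4,q6,q9,q14,q16,q20,q26,q28,q32,q34}
  V12: {q11,q20,q21}
  V13: {q18,q21,q31}
  V14: {q12,q18,q33}
  V15: {q6,q30,q33}
  V16: {q6,q20,q28}
  V23: {q15,q19,q21}
  V24: {q17,q25,q26}
  V25: {q7,q15,q25}
  V26: {q9,q20,q26}
  V34: {q16,q18,q24}
  V35: {q1,q14,q15}
  V36: {q4,q14,q16}
  V45: {q5,q25,q33}
  V46: {q2,q3,q16,q26}
  V56: {q6,q14,q34}
  V123: {q21}
  V126: {q20}
  V134: {q18}
  V145: {q33}
  V156: {q6}
  V235: {q15}
  V245: {q25}
  V246: {q26}
  V346: {q16}
  V356: {q14}
C dims 6,15,10; δ0: rk 5, SNF 1^5; δ1: rk 10, SNF 1^9·2
Ȟ^0 = (6 − 5) − 0 = 1, so Ȟ^0 ≅ Z
Ȟ^1 = (15 − 10) − 5 = 0, so Ȟ^1 ≅ 0
Ȟ^2 = (10 − 0) − 10 = 0 plus torsion [2], so Ȟ^2 ≅ Z/2

Ȟ^0(U;F) ≅ Z, Ȟ^1(U;F) ≅ 0, Ȟ^2(U;F) ≅ Z/2


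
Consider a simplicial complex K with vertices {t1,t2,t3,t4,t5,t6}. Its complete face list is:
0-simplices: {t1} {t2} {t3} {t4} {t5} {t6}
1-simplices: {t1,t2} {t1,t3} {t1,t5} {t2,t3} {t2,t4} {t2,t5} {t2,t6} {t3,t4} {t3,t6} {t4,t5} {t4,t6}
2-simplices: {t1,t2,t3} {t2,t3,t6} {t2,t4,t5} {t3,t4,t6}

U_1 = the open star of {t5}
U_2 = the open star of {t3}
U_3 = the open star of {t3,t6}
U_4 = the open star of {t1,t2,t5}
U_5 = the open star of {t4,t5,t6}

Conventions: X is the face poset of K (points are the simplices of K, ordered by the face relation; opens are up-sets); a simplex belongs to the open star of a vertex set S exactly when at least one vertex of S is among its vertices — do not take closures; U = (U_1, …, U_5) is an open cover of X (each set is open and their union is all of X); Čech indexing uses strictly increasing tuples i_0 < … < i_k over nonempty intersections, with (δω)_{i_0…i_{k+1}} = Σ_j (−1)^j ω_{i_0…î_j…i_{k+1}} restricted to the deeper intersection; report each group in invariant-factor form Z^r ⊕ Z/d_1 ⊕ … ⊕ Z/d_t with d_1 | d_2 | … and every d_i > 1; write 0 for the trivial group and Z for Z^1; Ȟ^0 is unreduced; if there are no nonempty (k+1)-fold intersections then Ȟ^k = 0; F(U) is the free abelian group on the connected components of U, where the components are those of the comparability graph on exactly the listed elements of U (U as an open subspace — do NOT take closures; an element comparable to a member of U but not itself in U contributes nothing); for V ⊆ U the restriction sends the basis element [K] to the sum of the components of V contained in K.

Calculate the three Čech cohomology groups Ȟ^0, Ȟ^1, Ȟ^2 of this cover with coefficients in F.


nonempty overlaps:
  U1={{t5},{t1,t5},{t2,t5},{t4,t5},{t2,t4,t5}} U2={{t3},{t1,t3},{t2,t3},{t3,t4},{t3,t6},{t1,t2,t3},{t2,t3,t6},{t3,t4,t6}} U3={{t3},{t6},{t1,t3},{t2,t3},{t2,t6},{t3,t4},{t3,t6},{t4,t6},{t1,t2,t3},{t2,t3,t6},{t3,t4,t6}} U4={{t1},{t2},{t5},{t1,t2},{t1,t3},{t1,t5},{t2,t3},{t2,t4},{t2,t5},{t2,t6},{t4,t5},{t1,t2,t3},{t2,t3,t6},{t2,t4,t5}} U5={{t4},{t5},{t6},{t1,t5},{t2,t4},{t2,t5},{t2,t6},{t3,t4},{t3,t6},{t4,t5},{t4,t6},{t2,t3,t6},{t2,t4,t5},{t3,t4,t6}}
  U14={{t5},{t1,t5},{t2,t5},{t4,t5},{t2,t4,t5}} U15={{t5},{t1,t5},{t2,t5},{t4,t5},{t2,t4,t5}} U23={{t3},{t1,t3},{t2,t3},{t3,t4},{t3,t6},{t1,t2,t3},{t2,t3,t6},{t3,t4,t6}} U24={{t1,t3},{t2,t3},{t1,t2,t3},{t2,t3,t6}} U25={{t3,t4},{t3,t6},{t2,t3,t6},{t3,t4,t6}} U34={{t1,t3},{t2,t3},{t2,t6},{t1,t2,t3},{t2,t3,t6}} U35={{t6},{t2,t6},{t3,t4},{t3,t6},{t4,t6},{t2,t3,t6},{t3,t4,t6}} U45={{t5},{t1,t5},{t2,t4},{t2,t5},{t2,t6},{t4,t5},{t2,t3,t6},{t2,t4,t5}}
  U145={{t5},{t1,t5},{t2,t5},{t4,t5},{t2,t4,t5}} U234={{t1,t3},{t2,t3},{t1,t2,t3},{t2,t3,t6}} U235={{t3,t4},{t3,t6},{t2,t3,t6},{t3,t4,t6}} U245={{t2,t3,t6}} U345={{t2,t6},{t2,t3,t6}}
  U2345={{t2,t3,t6}}
components per intersection:
  U1: {{t5},{t1,t5},{t2,t5},{t4,t5},{t2,t4,t5}}
  U2: {{t3},{t1,t3},{t2,t3},{t3,t4},{t3,t6},{t1,t2,t3},{t2,t3,t6},{t3,t4,t6}}
  U3: {{t3},{t6},{t1,t3},{t2,t3},{t2,t6},{t3,t4},{t3,t6},{t4,t6},{t1,t2,t3},{t2,t3,t6},{t3,t4,t6}}
  U4: {{t1},{t2},{t5},{t1,t2},{t1,t3},{t1,t5},{t2,t3},{t2,t4},{t2,t5},{t2,t6},{t4,t5},{t1,t2,t3},{t2,t3,t6},{t2,t4,t5}}
  U5: {{t4},{t5},{t6},{t1,t5},{t2,t4},{t2,t5},{t2,t6},{t3,t4},{t3,t6},{t4,t5},{t4,t6},{t2,t3,t6},{t2,t4,t5},{t3,t4,t6}}
  U14: {{t5},{t1,t5},{t2,t5},{t4,t5},{t2,t4,t5}}
  U15: {{t5},{t1,t5},{t2,t5},{t4,t5},{t2,t4,t5}}
  U23: {{t3},{t1,t3},{t2,t3},{t3,t4},{t3,t6},{t1,t2,t3},{t2,t3,t6},{t3,t4,t6}}
  U24: {{t1,t3},{t2,t3},{t1,t2,t3},{t2,t3,t6}}
  U25: {{t3,t4},{t3,t6},{t2,t3,t6},{t3,t4,t6}}
  U34: {{t1,t3},{t2,t3},{t2,t6},{t1,t2,t3},{t2,t3,t6}}
  U35: {{t6},{t2,t6},{t3,t4},{t3,t6},{t4,t6},{t2,t3,t6},{t3,t4,t6}}
  U45: {{t5},{t1,t5},{t2,t4},{t2,t5},{t4,t5},{t2,t4,t5}} {{t2,t6},{t2,t3,t6}}
  U145: {{t5},{t1,t5},{t2,t5},{t4,t5},{t2,t4,t5}}
  U234: {{t1,t3},{t2,t3},{t1,t2,t3},{t2,t3,t6}}
  U235: {{t3,t4},{t3,t6},{t2,t3,t6},{t3,t4,t6}}
  U245: {{t2,t3,t6}}
  U345: {{t2,t6},{t2,t3,t6}}
  U2345: {{t2,t3,t6}}
C dims 5,9,5,1; δ0: rk 4, SNF 1^4; δ1: rk 4, SNF 1^4; δ2: rk 1, SNF 1^1
degree 0: 5−4−0 = 1 → Ȟ^0 ≅ Z
degree 1: 9−4−4 = 1 → Ȟ^1 ≅ Z
degree 2: 5−1−4 = 0 → Ȟ^2 ≅ 0

Ȟ^0(U;F) ≅ Z, Ȟ^1(U;F) ≅ Z, Ȟ^2(U;F) ≅ 0


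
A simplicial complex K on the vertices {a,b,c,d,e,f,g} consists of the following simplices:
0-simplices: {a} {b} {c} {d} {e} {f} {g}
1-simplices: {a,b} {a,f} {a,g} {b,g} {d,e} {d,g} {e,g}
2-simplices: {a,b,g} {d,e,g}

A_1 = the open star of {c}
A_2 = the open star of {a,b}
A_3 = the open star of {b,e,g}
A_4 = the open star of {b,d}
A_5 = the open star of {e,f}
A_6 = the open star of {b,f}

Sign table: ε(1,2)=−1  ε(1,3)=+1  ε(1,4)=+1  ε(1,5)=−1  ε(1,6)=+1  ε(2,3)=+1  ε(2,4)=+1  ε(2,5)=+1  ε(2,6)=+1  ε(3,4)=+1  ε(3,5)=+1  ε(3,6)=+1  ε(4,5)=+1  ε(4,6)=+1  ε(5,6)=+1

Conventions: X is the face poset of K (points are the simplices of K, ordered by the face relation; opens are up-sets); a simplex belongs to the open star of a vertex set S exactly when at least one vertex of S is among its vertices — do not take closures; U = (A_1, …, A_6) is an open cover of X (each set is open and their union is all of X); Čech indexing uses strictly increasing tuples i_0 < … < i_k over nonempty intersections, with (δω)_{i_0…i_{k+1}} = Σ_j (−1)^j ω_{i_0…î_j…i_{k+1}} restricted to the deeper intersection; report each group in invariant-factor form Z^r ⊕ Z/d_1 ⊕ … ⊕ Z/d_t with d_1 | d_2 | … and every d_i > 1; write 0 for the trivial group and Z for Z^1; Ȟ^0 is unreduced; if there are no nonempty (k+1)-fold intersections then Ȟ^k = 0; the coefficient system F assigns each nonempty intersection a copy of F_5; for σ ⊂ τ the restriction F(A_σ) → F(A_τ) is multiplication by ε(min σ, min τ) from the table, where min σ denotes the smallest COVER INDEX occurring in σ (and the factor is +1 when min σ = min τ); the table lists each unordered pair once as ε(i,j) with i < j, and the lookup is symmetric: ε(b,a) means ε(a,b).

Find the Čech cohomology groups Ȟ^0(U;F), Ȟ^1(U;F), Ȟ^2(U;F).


cover nerve:
  A1={{c}} A2={{a},{b},{a,b},{a,f},{a,g},{b,g},{a,b,g}} A3={{b},{e},{g},{a,b},{a,g},{b,g},{d,e},{d,g},{e,g},{a,b,g},{d,e,g}} A4={{b},{d},{a,b},{b,g},{d,e},{d,g},{a,b,g},{d,e,g}} A5={{e},{f},{a,f},{d,e},{e,g},{d,e,g}} A6={{b},{f},{a,b},{a,f},{b,g},{a,b,g}}
  A23={{b},{a,b},{a,g},{b,g},{a,b,g}} A24={{b},{a,b},{b,g},{a,b,g}} A25={{a,f}} A26={{b},{a,b},{a,f},{b,g},{a,b,g}} A34={{b},{a,b},{b,g},{d,e},{d,g},{a,b,g},{d,e,g}} A35={{e},{d,e},{e,g},{d,e,g}} A36={{b},{a,b},{b,g},{a,b,g}} A45={{d,e},{d,e,g}} A46={{b},{a,b},{b,g},{a,b,g}} A56={{f},{a,f}}
  A234={{b},{a,b},{b,g},{a,b,g}} A236={{b},{a,b},{b,g},{a,b,g}} A246={{b},{a,b},{b,g},{a,b,g}} A256={{a,f}} A345={{d,e},{d,e,g}} A346={{b},{a,b},{b,g},{a,b,g}}
  A2346={{b},{a,b},{b,g},{a,b,g}}
C dims 6,10,6,1; δ0: rk_F5 4; δ1: rk_F5 5; δ2: rk_F5 1
Ȟ^0: (6−4)−0=2 ⇒ Z/5 ⊕ Z/5
Ȟ^1: (10−5)−4=1 ⇒ Z/5
Ȟ^2: (6−1)−5=0 ⇒ 0

Ȟ^0 = Z/5 ⊕ Z/5, Ȟ^1 = Z/5, Ȟ^2 = 0


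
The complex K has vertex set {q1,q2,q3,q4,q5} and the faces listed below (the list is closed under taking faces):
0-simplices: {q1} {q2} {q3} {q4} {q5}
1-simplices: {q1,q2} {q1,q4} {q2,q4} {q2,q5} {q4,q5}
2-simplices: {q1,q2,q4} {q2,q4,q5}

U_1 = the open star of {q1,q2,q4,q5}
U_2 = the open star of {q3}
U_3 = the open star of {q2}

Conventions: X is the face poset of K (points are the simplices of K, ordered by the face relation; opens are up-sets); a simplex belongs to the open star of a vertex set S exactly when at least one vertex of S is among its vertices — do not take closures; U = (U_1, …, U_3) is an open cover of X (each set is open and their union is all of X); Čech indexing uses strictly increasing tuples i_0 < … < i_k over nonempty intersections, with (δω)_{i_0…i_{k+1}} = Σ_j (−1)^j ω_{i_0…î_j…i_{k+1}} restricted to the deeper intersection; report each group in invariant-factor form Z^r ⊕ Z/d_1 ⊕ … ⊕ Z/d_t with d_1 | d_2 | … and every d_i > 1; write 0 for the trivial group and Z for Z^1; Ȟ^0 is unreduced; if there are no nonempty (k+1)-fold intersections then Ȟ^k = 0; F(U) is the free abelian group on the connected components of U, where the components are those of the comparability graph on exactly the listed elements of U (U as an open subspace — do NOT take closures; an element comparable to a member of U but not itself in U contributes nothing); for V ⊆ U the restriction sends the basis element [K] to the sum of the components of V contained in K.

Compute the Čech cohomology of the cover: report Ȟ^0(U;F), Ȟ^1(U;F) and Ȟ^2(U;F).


nonempty overlaps:
  U1={{q1},{q2},{q4},{q5},{q1,q2},{q1,q4},{q2,q4},{q2,q5},{q4,q5},{q1,q2,q4},{q2,q4,q5}} U2={{q3}} U3={{q2},{q1,q2},{q2,q4},{q2,q5},{q1,q2,q4},{q2,q4,q5}}
  U13={{q2},{q1,q2},{q2,q4},{q2,q5},{q1,q2,q4},{q2,q4,q5}}
components per intersection:
  U1: {{q1},{q2},{q4},{q5},{q1,q2},{q1,q4},{q2,q4},{q2,q5},{q4,q5},{q1,q2,q4},{q2,q4,q5}}
  U2: {{q3}}
  U3: {{q2},{q1,q2},{q2,q4},{q2,q5},{q1,q2,q4},{q2,q4,q5}}
  U13: {{q2},{q1,q2},{q2,q4},{q2,q5},{q1,q2,q4},{q2,q4,q5}}
C dims 3,1; δ0: rk 1, SNF 1^1
degree 0: 3−1−0 = 2 → Ȟ^0 ≅ Z^2
degree 1: 1−0−1 = 0 → Ȟ^1 ≅ 0
degree 2: 0−0−0 = 0 → Ȟ^2 ≅ 0

Ȟ^0(U;F) ≅ Z^2,  Ȟ^1(U;F) ≅ 0,  Ȟ^2(U;F) ≅ 0


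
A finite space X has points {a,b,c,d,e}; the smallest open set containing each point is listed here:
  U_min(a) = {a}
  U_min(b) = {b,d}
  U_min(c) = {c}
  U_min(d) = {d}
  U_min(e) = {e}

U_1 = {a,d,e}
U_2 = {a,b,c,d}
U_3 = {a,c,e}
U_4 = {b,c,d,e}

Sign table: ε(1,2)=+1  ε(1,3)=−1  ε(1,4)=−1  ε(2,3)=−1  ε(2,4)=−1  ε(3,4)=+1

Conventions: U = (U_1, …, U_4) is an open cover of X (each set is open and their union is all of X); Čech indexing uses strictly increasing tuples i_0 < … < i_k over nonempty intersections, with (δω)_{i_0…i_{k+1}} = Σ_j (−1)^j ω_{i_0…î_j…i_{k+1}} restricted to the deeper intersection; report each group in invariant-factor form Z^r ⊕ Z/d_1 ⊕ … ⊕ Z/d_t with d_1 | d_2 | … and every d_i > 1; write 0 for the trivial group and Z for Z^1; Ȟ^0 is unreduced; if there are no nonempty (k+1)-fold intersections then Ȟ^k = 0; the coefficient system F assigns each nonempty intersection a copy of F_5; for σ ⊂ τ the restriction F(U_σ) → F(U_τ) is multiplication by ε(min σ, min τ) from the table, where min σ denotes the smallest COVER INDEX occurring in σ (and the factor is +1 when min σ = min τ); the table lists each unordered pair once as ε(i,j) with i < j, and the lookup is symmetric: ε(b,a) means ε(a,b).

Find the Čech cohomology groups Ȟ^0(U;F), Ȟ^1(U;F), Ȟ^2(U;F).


Ȟ^0(U;F) ≅ Z/5, Ȟ^1(U;F) ≅ 0, Ȟ^2(U;F) ≅ Z/5

intersection data:
  U12={a,d} U13={a,e} U14={d,e} U23={a,c} U24={b,c,d} U34={c,e}
  U123={a} U124={d} U134={e} U234={c}
C dims 4,6,4; δ0: rk_F5 3; δ1: rk_F5 3
Ȟ^0 = (4 − 3) − 0 = 1, so Ȟ^0 ≅ Z/5
Ȟ^1 = (6 − 3) − 3 = 0, so Ȟ^1 ≅ 0
Ȟ^2 = (4 − 0) − 3 = 1, so Ȟ^2 ≅ Z/5


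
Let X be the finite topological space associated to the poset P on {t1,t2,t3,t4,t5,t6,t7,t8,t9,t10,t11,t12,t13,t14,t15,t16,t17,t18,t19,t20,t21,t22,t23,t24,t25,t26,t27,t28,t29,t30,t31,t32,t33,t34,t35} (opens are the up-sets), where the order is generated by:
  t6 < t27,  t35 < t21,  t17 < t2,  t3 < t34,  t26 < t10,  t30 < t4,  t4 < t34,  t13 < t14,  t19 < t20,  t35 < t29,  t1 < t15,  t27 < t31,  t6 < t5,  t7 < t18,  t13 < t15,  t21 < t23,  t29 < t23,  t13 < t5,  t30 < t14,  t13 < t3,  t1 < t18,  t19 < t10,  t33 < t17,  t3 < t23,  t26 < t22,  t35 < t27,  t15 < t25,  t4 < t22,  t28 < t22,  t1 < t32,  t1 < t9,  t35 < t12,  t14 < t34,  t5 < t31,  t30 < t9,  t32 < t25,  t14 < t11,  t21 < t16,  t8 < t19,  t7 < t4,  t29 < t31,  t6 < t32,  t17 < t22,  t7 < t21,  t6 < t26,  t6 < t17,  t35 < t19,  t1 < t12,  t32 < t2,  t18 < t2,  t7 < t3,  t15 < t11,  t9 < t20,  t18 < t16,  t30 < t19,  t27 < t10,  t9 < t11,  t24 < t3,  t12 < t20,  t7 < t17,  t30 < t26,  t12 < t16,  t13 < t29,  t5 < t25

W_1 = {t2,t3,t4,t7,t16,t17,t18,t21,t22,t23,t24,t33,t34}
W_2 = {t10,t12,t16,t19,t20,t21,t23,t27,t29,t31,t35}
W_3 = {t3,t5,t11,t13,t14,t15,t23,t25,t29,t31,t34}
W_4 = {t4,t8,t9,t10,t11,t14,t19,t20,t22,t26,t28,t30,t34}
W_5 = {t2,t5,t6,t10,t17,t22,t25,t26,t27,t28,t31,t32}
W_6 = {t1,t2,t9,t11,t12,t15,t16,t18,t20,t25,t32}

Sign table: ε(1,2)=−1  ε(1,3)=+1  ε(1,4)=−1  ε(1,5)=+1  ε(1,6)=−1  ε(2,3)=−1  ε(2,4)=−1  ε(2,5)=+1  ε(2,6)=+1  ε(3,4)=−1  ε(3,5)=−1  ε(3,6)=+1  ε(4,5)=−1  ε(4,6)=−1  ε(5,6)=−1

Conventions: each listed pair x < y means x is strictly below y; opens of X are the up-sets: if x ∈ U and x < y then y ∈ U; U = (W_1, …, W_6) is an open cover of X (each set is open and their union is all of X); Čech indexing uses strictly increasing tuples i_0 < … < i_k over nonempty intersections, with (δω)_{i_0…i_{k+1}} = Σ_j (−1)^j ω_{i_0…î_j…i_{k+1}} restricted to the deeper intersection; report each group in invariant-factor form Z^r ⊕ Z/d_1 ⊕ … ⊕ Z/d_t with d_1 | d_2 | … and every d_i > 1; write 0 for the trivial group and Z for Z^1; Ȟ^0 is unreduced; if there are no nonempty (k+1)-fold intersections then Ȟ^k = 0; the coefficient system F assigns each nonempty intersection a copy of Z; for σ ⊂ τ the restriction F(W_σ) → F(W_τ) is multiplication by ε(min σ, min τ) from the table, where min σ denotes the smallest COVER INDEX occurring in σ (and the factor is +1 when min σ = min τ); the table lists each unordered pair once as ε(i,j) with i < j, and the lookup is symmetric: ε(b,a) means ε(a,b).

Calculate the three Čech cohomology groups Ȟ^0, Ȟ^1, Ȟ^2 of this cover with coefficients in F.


nonempty overlaps:
  W12={t16,t21,t23} W13={t3,t23,t34} W14={t4,t22,t34} W15={t2,t17,t22} W16={t2,t16,t18} W23={t23,t29,t31} W24={t10,t19,t20} W25={t10,t27,t31} W26={t12,t16,t20} W34={t11,t14,t34} W35={t5,t25,t31} W36={t11,t15,t25} W45={t10,t22,t26,t28} W46={t9,t11,t20} W56={t2,t25,t32}
  W123={t23} W126={t16} W134={t34} W145={t22} W156={t2} W235={t31} W245={t10} W246={t20} W346={t11} W356={t25}
C dims 6,15,10; δ0: rk 6, SNF 1^5·2; δ1: rk 9, SNF 1^9
degree 0: 6−6−0 = 0 → Ȟ^0 ≅ 0
degree 1: 15−9−6 = 0 plus torsion [2] → Ȟ^1 ≅ Z/2
degree 2: 10−0−9 = 1 → Ȟ^2 ≅ Z

Ȟ^0 = 0, Ȟ^1 = Z/2, Ȟ^2 = Z


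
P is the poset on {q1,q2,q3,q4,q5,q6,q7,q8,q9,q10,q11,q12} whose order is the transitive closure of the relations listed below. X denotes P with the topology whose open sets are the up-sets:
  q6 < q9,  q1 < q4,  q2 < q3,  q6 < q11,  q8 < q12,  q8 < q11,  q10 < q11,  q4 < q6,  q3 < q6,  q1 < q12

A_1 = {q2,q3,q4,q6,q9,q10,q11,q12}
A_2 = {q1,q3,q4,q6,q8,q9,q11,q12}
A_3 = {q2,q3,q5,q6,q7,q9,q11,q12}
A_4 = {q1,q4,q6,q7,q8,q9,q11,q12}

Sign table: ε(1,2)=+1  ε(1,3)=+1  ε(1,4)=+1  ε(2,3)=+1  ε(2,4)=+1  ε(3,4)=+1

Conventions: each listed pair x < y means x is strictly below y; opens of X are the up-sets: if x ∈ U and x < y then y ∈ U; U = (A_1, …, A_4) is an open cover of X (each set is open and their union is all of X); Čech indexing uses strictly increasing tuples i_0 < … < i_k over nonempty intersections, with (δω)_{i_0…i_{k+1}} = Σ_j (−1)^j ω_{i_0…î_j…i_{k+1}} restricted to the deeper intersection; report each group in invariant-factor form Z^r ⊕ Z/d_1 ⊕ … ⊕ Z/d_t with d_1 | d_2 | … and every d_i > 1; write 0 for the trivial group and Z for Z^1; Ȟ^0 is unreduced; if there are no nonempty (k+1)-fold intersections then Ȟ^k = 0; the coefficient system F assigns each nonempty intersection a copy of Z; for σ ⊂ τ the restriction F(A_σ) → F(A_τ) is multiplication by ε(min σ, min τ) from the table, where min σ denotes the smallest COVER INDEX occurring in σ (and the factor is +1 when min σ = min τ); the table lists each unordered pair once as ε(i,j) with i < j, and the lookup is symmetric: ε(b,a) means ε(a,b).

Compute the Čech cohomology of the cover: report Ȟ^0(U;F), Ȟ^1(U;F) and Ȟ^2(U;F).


nonempty intersections:
  A12={q3,q4,q6,q9,q11,q12} A13={q2,q3,q6,q9,q11,q12} A14={q4,q6,q9,q11,q12} A23={q3,q6,q9,q11,q12} A24={q1,q4,q6,q8,q9,q11,q12} A34={q6,q7,q9,q11,q12}
  A123={q3,q6,q9,q11,q12} A124={q4,q6,q9,q11,q12} A134={q6,q9,q11,q12} A234={q6,q9,q11,q12}
  A1234={q6,q9,q11,q12}
C dims 4,6,4,1; δ0: rk 3, SNF 1^3; δ1: rk 3, SNF 1^3; δ2: rk 1, SNF 1^1
Ȟ^0: (4−3)−0=1 ⇒ Z
Ȟ^1: (6−3)−3=0 ⇒ 0
Ȟ^2: (4−1)−3=0 ⇒ 0

Ȟ^0 ≅ Z,  Ȟ^1 ≅ 0,  Ȟ^2 ≅ 0


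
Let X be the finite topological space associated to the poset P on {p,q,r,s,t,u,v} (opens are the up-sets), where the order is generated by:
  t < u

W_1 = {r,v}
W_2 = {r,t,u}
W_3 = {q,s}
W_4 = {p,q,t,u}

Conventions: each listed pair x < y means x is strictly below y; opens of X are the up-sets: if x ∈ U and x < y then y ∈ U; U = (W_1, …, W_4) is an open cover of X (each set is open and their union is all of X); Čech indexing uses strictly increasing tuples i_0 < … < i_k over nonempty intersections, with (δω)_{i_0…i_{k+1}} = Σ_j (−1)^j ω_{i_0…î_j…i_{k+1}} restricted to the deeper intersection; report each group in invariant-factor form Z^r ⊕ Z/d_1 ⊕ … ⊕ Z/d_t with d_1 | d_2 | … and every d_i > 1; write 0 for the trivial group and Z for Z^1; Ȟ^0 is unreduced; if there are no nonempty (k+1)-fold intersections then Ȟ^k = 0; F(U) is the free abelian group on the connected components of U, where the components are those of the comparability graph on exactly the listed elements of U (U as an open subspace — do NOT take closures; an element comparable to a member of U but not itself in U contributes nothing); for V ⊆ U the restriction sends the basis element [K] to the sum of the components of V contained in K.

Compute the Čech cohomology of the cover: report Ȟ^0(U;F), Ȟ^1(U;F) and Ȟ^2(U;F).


Ȟ^0(U;F) ≅ Z^6, Ȟ^1(U;F) ≅ 0 and Ȟ^2(U;F) ≅ 0

nonempty intersections:
  W12={r} W24={t,u} W34={q}
components per intersection:
  W1: {r} {v}
  W2: {r} {t,u}
  W3: {q} {s}
  W4: {p} {q} {t,u}
  W12: {r}
  W24: {t,u}
  W34: {q}
C dims 9,3; δ0: rk 3, SNF 1^3
Ȟ^0: (9−3)−0=6 ⇒ Z^6
Ȟ^1: (3−0)−3=0 ⇒ 0
Ȟ^2: (0−0)−0=0 ⇒ 0


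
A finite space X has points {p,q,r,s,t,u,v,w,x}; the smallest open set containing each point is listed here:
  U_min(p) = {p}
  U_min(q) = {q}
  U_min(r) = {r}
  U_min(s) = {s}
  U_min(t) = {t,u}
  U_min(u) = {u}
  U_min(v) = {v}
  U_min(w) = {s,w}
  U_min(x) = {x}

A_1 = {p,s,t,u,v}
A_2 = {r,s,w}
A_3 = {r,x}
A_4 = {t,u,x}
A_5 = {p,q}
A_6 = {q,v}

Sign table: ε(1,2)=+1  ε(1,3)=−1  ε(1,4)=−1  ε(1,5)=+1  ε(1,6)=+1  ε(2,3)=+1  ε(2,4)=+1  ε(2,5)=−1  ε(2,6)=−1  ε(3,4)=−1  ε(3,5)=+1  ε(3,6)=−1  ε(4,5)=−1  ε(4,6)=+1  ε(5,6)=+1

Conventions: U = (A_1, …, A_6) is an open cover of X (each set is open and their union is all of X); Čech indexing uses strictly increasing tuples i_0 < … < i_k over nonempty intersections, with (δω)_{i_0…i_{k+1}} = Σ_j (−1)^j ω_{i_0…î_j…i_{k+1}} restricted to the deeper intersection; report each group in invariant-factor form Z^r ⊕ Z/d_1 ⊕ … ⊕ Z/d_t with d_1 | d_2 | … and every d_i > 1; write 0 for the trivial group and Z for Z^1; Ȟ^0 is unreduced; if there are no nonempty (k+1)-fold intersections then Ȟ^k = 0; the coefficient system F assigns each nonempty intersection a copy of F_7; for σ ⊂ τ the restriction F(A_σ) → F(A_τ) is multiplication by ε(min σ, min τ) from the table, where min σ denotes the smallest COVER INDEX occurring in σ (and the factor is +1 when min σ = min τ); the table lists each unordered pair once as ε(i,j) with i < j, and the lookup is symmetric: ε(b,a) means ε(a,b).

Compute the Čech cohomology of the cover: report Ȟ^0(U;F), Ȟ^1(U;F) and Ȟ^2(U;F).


nonempty overlaps:
  A12={s} A14={t,u} A15={p} A16={v} A23={r} A34={x} A56={q}
C dims 6,7; δ0: rk_F7 5
degree 0: 6−5−0 = 1 → Ȟ^0 ≅ Z/7
degree 1: 7−0−5 = 2 → Ȟ^1 ≅ Z/7 ⊕ Z/7
degree 2: 0−0−0 = 0 → Ȟ^2 ≅ 0

Ȟ^0(U;F) ≅ Z/7,  Ȟ^1(U;F) ≅ Z/7 ⊕ Z/7,  Ȟ^2(U;F) ≅ 0


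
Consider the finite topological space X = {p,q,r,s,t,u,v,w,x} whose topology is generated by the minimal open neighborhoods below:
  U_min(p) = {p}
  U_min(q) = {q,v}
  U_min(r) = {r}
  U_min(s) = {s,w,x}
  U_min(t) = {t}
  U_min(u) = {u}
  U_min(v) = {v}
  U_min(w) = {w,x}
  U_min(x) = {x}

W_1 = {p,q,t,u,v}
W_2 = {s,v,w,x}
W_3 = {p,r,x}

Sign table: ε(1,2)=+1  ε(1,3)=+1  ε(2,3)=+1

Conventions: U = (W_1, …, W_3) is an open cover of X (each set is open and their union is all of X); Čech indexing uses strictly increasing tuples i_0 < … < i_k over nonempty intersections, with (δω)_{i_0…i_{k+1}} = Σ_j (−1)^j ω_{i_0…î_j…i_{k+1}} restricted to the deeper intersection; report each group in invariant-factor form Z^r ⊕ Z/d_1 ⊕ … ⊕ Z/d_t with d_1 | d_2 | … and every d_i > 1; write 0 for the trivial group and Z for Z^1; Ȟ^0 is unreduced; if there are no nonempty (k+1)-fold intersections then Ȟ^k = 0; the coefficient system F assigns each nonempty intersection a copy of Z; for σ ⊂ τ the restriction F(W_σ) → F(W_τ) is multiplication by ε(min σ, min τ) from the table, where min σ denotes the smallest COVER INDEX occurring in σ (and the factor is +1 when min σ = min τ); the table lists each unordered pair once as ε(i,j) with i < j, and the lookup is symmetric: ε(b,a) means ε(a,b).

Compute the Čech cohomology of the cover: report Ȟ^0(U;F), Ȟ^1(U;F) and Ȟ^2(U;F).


nonempty overlaps:
  W12={v} W13={p} W23={x}
C dims 3,3; δ0: rk 2, SNF 1^2
degree 0: 3−2−0 = 1 → Ȟ^0 ≅ Z
degree 1: 3−0−2 = 1 → Ȟ^1 ≅ Z
degree 2: 0−0−0 = 0 → Ȟ^2 ≅ 0

Ȟ^0 = Z; Ȟ^1 = Z; Ȟ^2 = 0


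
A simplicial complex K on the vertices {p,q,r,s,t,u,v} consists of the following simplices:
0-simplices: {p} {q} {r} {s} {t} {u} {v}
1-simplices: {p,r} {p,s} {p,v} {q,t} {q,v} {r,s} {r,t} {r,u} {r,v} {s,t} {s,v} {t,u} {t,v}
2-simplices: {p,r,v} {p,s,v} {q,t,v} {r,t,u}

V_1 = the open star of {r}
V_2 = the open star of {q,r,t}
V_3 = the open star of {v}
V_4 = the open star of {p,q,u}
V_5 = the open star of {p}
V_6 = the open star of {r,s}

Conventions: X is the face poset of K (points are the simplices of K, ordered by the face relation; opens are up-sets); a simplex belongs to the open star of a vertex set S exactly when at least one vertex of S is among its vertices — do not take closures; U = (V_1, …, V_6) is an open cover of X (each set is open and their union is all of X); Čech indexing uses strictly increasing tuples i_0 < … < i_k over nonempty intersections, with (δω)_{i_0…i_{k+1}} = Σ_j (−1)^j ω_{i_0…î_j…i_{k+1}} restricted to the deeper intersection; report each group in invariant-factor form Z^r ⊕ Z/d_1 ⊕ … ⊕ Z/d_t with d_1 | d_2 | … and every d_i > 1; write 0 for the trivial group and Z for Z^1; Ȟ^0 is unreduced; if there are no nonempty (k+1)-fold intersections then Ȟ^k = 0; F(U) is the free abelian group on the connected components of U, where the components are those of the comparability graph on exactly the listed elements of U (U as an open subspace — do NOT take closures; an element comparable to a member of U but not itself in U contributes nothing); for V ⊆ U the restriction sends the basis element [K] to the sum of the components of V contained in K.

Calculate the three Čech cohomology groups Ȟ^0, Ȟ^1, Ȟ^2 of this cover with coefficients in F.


nonempty overlaps:
  V1={{r},{p,r},{r,s},{r,t},{r,u},{r,v},{p,r,v},{r,t,u}} V2={{q},{r},{t},{p,r},{q,t},{q,v},{r,s},{r,t},{r,u},{r,v},{s,t},{t,u},{t,v},{p,r,v},{q,t,v},{r,t,u}} V3={{v},{p,v},{q,v},{r,v},{s,v},{t,v},{p,r,v},{p,s,v},{q,t,v}} V4={{p},{q},{u},{p,r},{p,s},{p,v},{q,t},{q,v},{r,u},{t,u},{p,r,v},{p,s,v},{q,t,v},{r,t,u}} V5={{p},{p,r},{p,s},{p,v},{p,r,v},{p,s,v}} V6={{r},{s},{p,r},{p,s},{r,s},{r,t},{r,u},{r,v},{s,t},{s,v},{p,r,v},{p,s,v},{r,t,u}}
  V12={{r},{p,r},{r,s},{r,t},{r,u},{r,v},{p,r,v},{r,t,u}} V13={{r,v},{p,r,v}} V14={{p,r},{r,u},{p,r,v},{r,t,u}} V15={{p,r},{p,r,v}} V16={{r},{p,r},{r,s},{r,t},{r,u},{r,v},{p,r,v},{r,t,u}} V23={{q,v},{r,v},{t,v},{p,r,v},{q,t,v}} V24={{q},{p,r},{q,t},{q,v},{r,u},{t,u},{p,r,v},{q,t,v},{r,t,u}} V25={{p,r},{p,r,v}} V26={{r},{p,r},{r,s},{r,t},{r,u},{r,v},{s,t},{p,r,v},{r,t,u}} V34={{p,v},{q,v},{p,r,v},{p,s,v},{q,t,v}} V35={{p,v},{p,r,v},{p,s,v}} V36={{r,v},{s,v},{p,r,v},{p,s,v}} V45={{p},{p,r},{p,s},{p,v},{p,r,v},{p,s,v}} V46={{p,r},{p,s},{r,u},{p,r,v},{p,s,v},{r,t,u}} V56={{p,r},{p,s},{p,r,v},{p,s,v}}
  V123={{r,v},{p,r,v}} V124={{p,r},{r,u},{p,r,v},{r,t,u}} V125={{p,r},{p,r,v}} V126={{r},{p,r},{r,s},{r,t},{r,u},{r,v},{p,r,v},{r,t,u}} V134={{p,r,v}} V135={{p,r,v}} V136={{r,v},{p,r,v}} V145={{p,r},{p,r,v}} V146={{p,r},{r,u},{p,r,v},{r,t,u}} V156={{p,r},{p,r,v}} V234={{q,v},{p,r,v},{q,t,v}} V235={{p,r,v}} V236={{r,v},{p,r,v}} V245={{p,r},{p,r,v}} V246={{p,r},{r,u},{p,r,v},{r,t,u}} V256={{p,r},{p,r,v}} V345={{p,v},{p,r,v},{p,s,v}} V346={{p,r,v},{p,s,v}} V356={{p,r,v},{p,s,v}} V456={{p,r},{p,s},{p,r,v},{p,s,v}}
  V1234={{p,r,v}} V1235={{p,r,v}} V1236={{r,v},{p,r,v}} V1245={{p,r},{p,r,v}} V1246={{p,r},{r,u},{p,r,v},{r,t,u}} V1256={{p,r},{p,r,v}} V1345={{p,r,v}} V1346={{p,r,v}} V1356={{p,r,v}} V1456={{p,r},{p,r,v}} V2345={{p,r,v}} V2346={{p,r,v}} V2356={{p,r,v}} V2456={{p,r},{p,r,v}} V3456={{p,r,v},{p,s,v}}
  V12345={{p,r,v}} V12346={{p,r,v}} V12356={{p,r,v}} V12456={{p,r},{p,r,v}} V13456={{p,r,v}} V23456={{p,r,v}}
  V123456={{p,r,v}}
components per intersection:
  V1: {{r},{p,r},{r,s},{r,t},{r,u},{r,v},{p,r,v},{r,t,u}}
  V2: {{q},{r},{t},{p,r},{q,t},{q,v},{r,s},{r,t},{r,u},{r,v},{s,t},{t,u},{t,v},{p,r,v},{q,t,v},{r,t,u}}
  V3: {{v},{p,v},{q,v},{r,v},{s,v},{t,v},{p,r,v},{p,s,v},{q,t,v}}
  V4: {{p},{p,r},{p,s},{p,v},{p,r,v},{p,s,v}} {{q},{q,t},{q,v},{q,t,v}} {{u},{r,u},{t,u},{r,t,u}}
  V5: {{p},{p,r},{p,s},{p,v},{p,r,v},{p,s,v}}
  V6: {{r},{s},{p,r},{p,s},{r,s},{r,t},{r,u},{r,v},{s,t},{s,v},{p,r,v},{p,s,v},{r,t,u}}
  V12: {{r},{p,r},{r,s},{r,t},{r,u},{r,v},{p,r,v},{r,t,u}}
  V13: {{r,v},{p,r,v}}
  V14: {{p,r},{p,r,v}} {{r,u},{r,t,u}}
  V15: {{p,r},{p,r,v}}
  V16: {{r},{p,r},{r,s},{r,t},{r,u},{r,v},{p,r,v},{r,t,u}}
  V23: {{q,v},{t,v},{q,t,v}} {{r,v},{p,r,v}}
  V24: {{q},{q,t},{q,v},{q,t,v}} {{p,r},{p,r,v}} {{r,u},{t,u},{r,t,u}}
  V25: {{p,r},{p,r,v}}
  V26: {{r},{p,r},{r,s},{r,t},{r,u},{r,v},{p,r,v},{r,t,u}} {{s,t}}
  V34: {{p,v},{p,r,v},{p,s,v}} {{q,v},{q,t,v}}
  V35: {{p,v},{p,r,v},{p,s,v}}
  V36: {{r,v},{p,r,v}} {{s,v},{p,s,v}}
  V45: {{p},{p,r},{p,s},{p,v},{p,r,v},{p,s,v}}
  V46: {{p,r},{p,r,v}} {{p,s},{p,s,v}} {{r,u},{r,t,u}}
  V56: {{p,r},{p,r,v}} {{p,s},{p,s,v}}
  V123: {{r,v},{p,r,v}}
  V124: {{p,r},{p,r,v}} {{r,u},{r,t,u}}
  V125: {{p,r},{p,r,v}}
  V126: {{r},{p,r},{r,s},{r,t},{r,u},{r,v},{p,r,v},{r,t,u}}
  V134: {{p,r,v}}
  V135: {{p,r,v}}
  V136: {{r,v},{p,r,v}}
  V145: {{p,r},{p,r,v}}
  V146: {{p,r},{p,r,v}} {{r,u},{r,t,u}}
  V156: {{p,r},{p,r,v}}
  V234: {{q,v},{q,t,v}} {{p,r,v}}
  V235: {{p,r,v}}
  V236: {{r,v},{p,r,v}}
  V245: {{p,r},{p,r,v}}
  V246: {{p,r},{p,r,v}} {{r,u},{r,t,u}}
  V256: {{p,r},{p,r,v}}
  V345: {{p,v},{p,r,v},{p,s,v}}
  V346: {{p,r,v}} {{p,s,v}}
  V356: {{p,r,v}} {{p,s,v}}
  V456: {{p,r},{p,r,v}} {{p,s},{p,s,v}}
  V1234: {{p,r,v}}
  V1235: {{p,r,v}}
  V1236: {{r,v},{p,r,v}}
  V1245: {{p,r},{p,r,v}}
  V1246: {{p,r},{p,r,v}} {{r,u},{r,t,u}}
  V1256: {{p,r},{p,r,v}}
  V1345: {{p,r,v}}
  V1346: {{p,r,v}}
  V1356: {{p,r,v}}
  V1456: {{p,r},{p,r,v}}
  V2345: {{p,r,v}}
  V2346: {{p,r,v}}
  V2356: {{p,r,v}}
  V2456: {{p,r},{p,r,v}}
  V3456: {{p,r,v}} {{p,s,v}}
  V12345: {{p,r,v}}
  V12346: {{p,r,v}}
  V12356: {{p,r,v}}
  V12456: {{p,r},{p,r,v}}
  V13456: {{p,r,v}}
  V23456: {{p,r,v}}
  V123456: {{p,r,v}}
C dims 8,25,27,17; δ0: rk 7, SNF 1^7; δ1: rk 15, SNF 1^15; δ2: rk 12, SNF 1^12
degree 0: 8−7−0 = 1 → Ȟ^0 ≅ Z
degree 1: 25−15−7 = 3 → Ȟ^1 ≅ Z^3
degree 2: 27−12−15 = 0 → Ȟ^2 ≅ 0

Ȟ^0(U;F) ≅ Z,  Ȟ^1(U;F) ≅ Z^3,  Ȟ^2(U;F) ≅ 0
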